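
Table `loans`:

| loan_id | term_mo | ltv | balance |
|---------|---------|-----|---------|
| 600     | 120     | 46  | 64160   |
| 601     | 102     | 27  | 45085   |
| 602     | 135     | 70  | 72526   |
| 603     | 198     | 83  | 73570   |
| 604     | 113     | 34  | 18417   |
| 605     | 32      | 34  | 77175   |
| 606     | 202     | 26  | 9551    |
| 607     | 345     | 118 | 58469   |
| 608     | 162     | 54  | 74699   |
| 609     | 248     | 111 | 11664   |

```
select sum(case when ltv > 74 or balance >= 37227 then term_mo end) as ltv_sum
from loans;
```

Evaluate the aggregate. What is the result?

loan_id=600: ✓ → 120
loan_id=601: ✓ → 102
loan_id=602: ✓ → 135
loan_id=603: ✓ → 198
loan_id=604: ✗
loan_id=605: ✓ → 32
loan_id=606: ✗
loan_id=607: ✓ → 345
loan_id=608: ✓ → 162
loan_id=609: ✓ → 248
ltv_sum = 120 + 102 + 135 + 198 + 32 + 345 + 162 + 248 = 1342

1342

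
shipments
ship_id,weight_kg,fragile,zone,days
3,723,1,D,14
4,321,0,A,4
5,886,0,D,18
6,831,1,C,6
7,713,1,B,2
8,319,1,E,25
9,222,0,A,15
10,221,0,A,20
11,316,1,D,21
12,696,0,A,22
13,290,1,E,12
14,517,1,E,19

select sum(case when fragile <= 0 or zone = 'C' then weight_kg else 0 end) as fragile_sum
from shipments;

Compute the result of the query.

ship_id=3: ✗
ship_id=4: ✓ → 321
ship_id=5: ✓ → 886
ship_id=6: ✓ → 831
ship_id=7: ✗
ship_id=8: ✗
ship_id=9: ✓ → 222
ship_id=10: ✓ → 221
ship_id=11: ✗
ship_id=12: ✓ → 696
ship_id=13: ✗
ship_id=14: ✗
fragile_sum = 321 + 886 + 831 + 222 + 221 + 696 = 3177

3177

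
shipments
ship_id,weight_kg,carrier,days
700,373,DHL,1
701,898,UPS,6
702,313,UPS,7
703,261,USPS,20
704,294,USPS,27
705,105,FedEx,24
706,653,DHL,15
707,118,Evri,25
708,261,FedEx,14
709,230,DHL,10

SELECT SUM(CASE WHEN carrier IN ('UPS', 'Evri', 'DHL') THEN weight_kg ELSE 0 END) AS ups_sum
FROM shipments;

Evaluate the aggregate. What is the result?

ship_id=700: ✓ → 373
ship_id=701: ✓ → 898
ship_id=702: ✓ → 313
ship_id=703: ✗
ship_id=704: ✗
ship_id=705: ✗
ship_id=706: ✓ → 653
ship_id=707: ✓ → 118
ship_id=708: ✗
ship_id=709: ✓ → 230
ups_sum = 373 + 898 + 313 + 653 + 118 + 230 = 2585

2585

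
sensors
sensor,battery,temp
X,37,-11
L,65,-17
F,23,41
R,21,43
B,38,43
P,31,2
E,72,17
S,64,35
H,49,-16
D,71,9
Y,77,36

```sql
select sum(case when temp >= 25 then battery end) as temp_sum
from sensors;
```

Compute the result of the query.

223

sensor=X: ✗
sensor=L: ✗
sensor=F: ✓ → 23
sensor=R: ✓ → 21
sensor=B: ✓ → 38
sensor=P: ✗
sensor=E: ✗
sensor=S: ✓ → 64
sensor=H: ✗
sensor=D: ✗
sensor=Y: ✓ → 77
temp_sum = 23 + 21 + 38 + 64 + 77 = 223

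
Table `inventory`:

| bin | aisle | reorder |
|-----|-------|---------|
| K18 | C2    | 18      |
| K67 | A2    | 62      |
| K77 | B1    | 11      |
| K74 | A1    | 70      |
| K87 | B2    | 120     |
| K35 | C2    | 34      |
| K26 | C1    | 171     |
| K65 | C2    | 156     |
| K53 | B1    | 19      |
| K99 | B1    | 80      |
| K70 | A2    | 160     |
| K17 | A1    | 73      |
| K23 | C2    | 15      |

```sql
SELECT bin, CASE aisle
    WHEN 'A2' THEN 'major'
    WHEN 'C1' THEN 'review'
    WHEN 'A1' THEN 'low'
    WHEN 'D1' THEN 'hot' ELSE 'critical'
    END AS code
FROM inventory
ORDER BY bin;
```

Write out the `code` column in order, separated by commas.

bin=K17: aisle='A1' → low
bin=K18: ELSE → critical
bin=K23: ELSE → critical
bin=K26: aisle='C1' → review
bin=K35: ELSE → critical
bin=K53: ELSE → critical
bin=K65: ELSE → critical
bin=K67: aisle='A2' → major
bin=K70: aisle='A2' → major
bin=K74: aisle='A1' → low
bin=K77: ELSE → critical
bin=K87: ELSE → critical
bin=K99: ELSE → critical

low, critical, critical, review, critical, critical, critical, major, major, low, critical, critical, critical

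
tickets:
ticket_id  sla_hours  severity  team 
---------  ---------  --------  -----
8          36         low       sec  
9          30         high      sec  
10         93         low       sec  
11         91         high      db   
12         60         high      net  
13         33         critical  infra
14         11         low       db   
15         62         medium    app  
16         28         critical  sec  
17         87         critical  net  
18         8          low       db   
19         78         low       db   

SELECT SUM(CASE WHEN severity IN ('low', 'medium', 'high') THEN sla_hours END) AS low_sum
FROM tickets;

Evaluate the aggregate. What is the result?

ticket_id=8: ✓ → 36
ticket_id=9: ✓ → 30
ticket_id=10: ✓ → 93
ticket_id=11: ✓ → 91
ticket_id=12: ✓ → 60
ticket_id=13: ✗
ticket_id=14: ✓ → 11
ticket_id=15: ✓ → 62
ticket_id=16: ✗
ticket_id=17: ✗
ticket_id=18: ✓ → 8
ticket_id=19: ✓ → 78
low_sum = 36 + 30 + 93 + 91 + 60 + 11 + 62 + 8 + 78 = 469

469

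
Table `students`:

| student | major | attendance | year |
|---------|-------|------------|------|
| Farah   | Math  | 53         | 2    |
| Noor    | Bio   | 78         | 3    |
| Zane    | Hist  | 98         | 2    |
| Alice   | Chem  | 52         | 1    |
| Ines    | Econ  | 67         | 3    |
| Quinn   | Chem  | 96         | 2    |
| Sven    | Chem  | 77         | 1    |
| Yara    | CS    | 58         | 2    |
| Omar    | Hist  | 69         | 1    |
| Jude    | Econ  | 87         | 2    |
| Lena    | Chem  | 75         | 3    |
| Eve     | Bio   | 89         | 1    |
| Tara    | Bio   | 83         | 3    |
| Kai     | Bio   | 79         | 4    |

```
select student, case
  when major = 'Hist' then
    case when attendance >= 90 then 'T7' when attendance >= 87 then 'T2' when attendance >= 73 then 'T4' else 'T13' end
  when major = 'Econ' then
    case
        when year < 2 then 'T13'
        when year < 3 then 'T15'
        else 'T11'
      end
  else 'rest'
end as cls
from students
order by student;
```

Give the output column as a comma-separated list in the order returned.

rest, rest, rest, T11, T15, rest, rest, rest, T13, rest, rest, rest, rest, T7

student=Alice: major='Chem' → outer ELSE → rest
student=Eve: major='Bio' → outer ELSE → rest
student=Farah: major='Math' → outer ELSE → rest
student=Ines: major='Econ' → inner[ELSE] → T11
student=Jude: major='Econ' → inner[year < 3] → T15
student=Kai: major='Bio' → outer ELSE → rest
student=Lena: major='Chem' → outer ELSE → rest
student=Noor: major='Bio' → outer ELSE → rest
student=Omar: major='Hist' → inner[ELSE] → T13
student=Quinn: major='Chem' → outer ELSE → rest
student=Sven: major='Chem' → outer ELSE → rest
student=Tara: major='Bio' → outer ELSE → rest
student=Yara: major='CS' → outer ELSE → rest
student=Zane: major='Hist' → inner[attendance >= 90] → T7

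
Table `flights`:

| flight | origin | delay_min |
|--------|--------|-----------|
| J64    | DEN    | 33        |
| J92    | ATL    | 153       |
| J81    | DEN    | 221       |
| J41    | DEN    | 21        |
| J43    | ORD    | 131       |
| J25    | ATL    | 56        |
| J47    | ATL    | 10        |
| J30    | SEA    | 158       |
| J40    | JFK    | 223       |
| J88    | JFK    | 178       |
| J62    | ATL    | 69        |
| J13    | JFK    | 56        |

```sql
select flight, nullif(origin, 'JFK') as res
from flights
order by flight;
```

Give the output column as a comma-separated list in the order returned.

flight=J13: origin=JFK vs JFK: equal → NULL
flight=J25: origin=ATL vs JFK: differ → ATL
flight=J30: origin=SEA vs JFK: differ → SEA
flight=J40: origin=JFK vs JFK: equal → NULL
flight=J41: origin=DEN vs JFK: differ → DEN
flight=J43: origin=ORD vs JFK: differ → ORD
flight=J47: origin=ATL vs JFK: differ → ATL
flight=J62: origin=ATL vs JFK: differ → ATL
flight=J64: origin=DEN vs JFK: differ → DEN
flight=J81: origin=DEN vs JFK: differ → DEN
flight=J88: origin=JFK vs JFK: equal → NULL
flight=J92: origin=ATL vs JFK: differ → ATL

NULL, ATL, SEA, NULL, DEN, ORD, ATL, ATL, DEN, DEN, NULL, ATL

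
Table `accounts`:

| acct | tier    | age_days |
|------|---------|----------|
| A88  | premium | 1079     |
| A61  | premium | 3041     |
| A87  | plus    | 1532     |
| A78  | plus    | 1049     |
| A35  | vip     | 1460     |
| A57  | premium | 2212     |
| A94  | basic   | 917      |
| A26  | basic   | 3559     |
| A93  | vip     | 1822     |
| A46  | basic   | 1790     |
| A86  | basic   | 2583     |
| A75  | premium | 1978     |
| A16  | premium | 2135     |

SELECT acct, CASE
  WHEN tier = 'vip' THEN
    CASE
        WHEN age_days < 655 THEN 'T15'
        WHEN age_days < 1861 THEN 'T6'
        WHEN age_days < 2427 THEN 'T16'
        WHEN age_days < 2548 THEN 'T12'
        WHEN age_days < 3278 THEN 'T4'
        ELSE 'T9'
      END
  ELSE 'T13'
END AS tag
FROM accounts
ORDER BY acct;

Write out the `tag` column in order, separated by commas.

T13, T13, T6, T13, T13, T13, T13, T13, T13, T13, T13, T6, T13

acct=A16: tier='premium' → outer ELSE → T13
acct=A26: tier='basic' → outer ELSE → T13
acct=A35: tier='vip' → inner[age_days < 1861] → T6
acct=A46: tier='basic' → outer ELSE → T13
acct=A57: tier='premium' → outer ELSE → T13
acct=A61: tier='premium' → outer ELSE → T13
acct=A75: tier='premium' → outer ELSE → T13
acct=A78: tier='plus' → outer ELSE → T13
acct=A86: tier='basic' → outer ELSE → T13
acct=A87: tier='plus' → outer ELSE → T13
acct=A88: tier='premium' → outer ELSE → T13
acct=A93: tier='vip' → inner[age_days < 1861] → T6
acct=A94: tier='basic' → outer ELSE → T13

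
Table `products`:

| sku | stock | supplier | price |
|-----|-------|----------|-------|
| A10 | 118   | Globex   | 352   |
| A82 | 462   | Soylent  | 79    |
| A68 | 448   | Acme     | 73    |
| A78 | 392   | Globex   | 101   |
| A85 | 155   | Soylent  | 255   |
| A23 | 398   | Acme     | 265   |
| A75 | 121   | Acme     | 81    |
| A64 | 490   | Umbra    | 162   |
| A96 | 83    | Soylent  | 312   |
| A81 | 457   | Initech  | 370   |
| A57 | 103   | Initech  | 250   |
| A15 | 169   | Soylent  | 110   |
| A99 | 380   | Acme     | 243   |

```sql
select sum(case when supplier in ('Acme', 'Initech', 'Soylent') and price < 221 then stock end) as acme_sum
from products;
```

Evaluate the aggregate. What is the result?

sku=A10: ✗
sku=A82: ✓ → 462
sku=A68: ✓ → 448
sku=A78: ✗
sku=A85: ✗
sku=A23: ✗
sku=A75: ✓ → 121
sku=A64: ✗
sku=A96: ✗
sku=A81: ✗
sku=A57: ✗
sku=A15: ✓ → 169
sku=A99: ✗
acme_sum = 462 + 448 + 121 + 169 = 1200

1200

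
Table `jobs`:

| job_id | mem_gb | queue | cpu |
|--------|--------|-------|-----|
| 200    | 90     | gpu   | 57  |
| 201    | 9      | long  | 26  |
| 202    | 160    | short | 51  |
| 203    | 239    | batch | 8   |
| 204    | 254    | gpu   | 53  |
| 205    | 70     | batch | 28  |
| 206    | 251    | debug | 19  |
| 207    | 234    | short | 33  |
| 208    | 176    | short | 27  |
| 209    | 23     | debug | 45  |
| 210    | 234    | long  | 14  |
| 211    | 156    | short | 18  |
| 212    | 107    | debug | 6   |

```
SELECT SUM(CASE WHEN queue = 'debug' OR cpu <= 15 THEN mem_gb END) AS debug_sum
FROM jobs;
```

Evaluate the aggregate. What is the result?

854

job_id=200: ✗
job_id=201: ✗
job_id=202: ✗
job_id=203: ✓ → 239
job_id=204: ✗
job_id=205: ✗
job_id=206: ✓ → 251
job_id=207: ✗
job_id=208: ✗
job_id=209: ✓ → 23
job_id=210: ✓ → 234
job_id=211: ✗
job_id=212: ✓ → 107
debug_sum = 239 + 251 + 23 + 234 + 107 = 854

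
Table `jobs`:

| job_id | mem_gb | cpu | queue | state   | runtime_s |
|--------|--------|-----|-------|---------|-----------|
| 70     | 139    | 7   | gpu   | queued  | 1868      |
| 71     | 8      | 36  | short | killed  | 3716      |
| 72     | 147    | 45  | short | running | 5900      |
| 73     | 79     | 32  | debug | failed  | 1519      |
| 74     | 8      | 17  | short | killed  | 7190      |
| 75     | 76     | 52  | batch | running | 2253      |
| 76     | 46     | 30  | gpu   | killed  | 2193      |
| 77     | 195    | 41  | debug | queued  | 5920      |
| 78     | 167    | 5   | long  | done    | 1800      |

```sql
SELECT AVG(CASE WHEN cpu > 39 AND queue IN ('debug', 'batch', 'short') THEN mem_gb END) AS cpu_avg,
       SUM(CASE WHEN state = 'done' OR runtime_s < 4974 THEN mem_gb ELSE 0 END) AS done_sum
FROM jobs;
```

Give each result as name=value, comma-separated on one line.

cpu_avg=139.3333333333, done_sum=515

[cpu_avg: cpu > 39 AND queue IN ('debug', 'batch', 'short')]
job_id=70: ✗
job_id=71: ✗
job_id=72: ✓ → 147
job_id=73: ✗
job_id=74: ✗
job_id=75: ✓ → 76
job_id=76: ✗
job_id=77: ✓ → 195
job_id=78: ✗
cpu_avg = (147 + 76 + 195) / 3 = 139.3333333333
—
[done_sum: state = 'done' OR runtime_s < 4974]
job_id=70: ✓ → 139
job_id=71: ✓ → 8
job_id=72: ✗
job_id=73: ✓ → 79
job_id=74: ✗
job_id=75: ✓ → 76
job_id=76: ✓ → 46
job_id=77: ✗
job_id=78: ✓ → 167
done_sum = 139 + 8 + 79 + 76 + 46 + 167 = 515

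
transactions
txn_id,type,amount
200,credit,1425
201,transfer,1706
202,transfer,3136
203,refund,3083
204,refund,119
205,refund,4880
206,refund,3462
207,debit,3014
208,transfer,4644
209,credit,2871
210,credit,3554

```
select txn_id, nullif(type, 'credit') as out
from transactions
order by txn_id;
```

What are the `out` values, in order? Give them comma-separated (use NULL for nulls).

NULL, transfer, transfer, refund, refund, refund, refund, debit, transfer, NULL, NULL

txn_id=200: type=credit vs credit: equal → NULL
txn_id=201: type=transfer vs credit: differ → transfer
txn_id=202: type=transfer vs credit: differ → transfer
txn_id=203: type=refund vs credit: differ → refund
txn_id=204: type=refund vs credit: differ → refund
txn_id=205: type=refund vs credit: differ → refund
txn_id=206: type=refund vs credit: differ → refund
txn_id=207: type=debit vs credit: differ → debit
txn_id=208: type=transfer vs credit: differ → transfer
txn_id=209: type=credit vs credit: equal → NULL
txn_id=210: type=credit vs credit: equal → NULL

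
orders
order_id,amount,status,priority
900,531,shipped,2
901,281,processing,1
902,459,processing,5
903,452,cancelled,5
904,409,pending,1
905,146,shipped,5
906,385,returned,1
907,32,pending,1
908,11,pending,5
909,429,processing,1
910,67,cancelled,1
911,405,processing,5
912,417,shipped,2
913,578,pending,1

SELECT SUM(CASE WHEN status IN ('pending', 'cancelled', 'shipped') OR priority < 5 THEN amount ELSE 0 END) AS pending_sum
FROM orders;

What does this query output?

order_id=900: ✓ → 531
order_id=901: ✓ → 281
order_id=902: ✗
order_id=903: ✓ → 452
order_id=904: ✓ → 409
order_id=905: ✓ → 146
order_id=906: ✓ → 385
order_id=907: ✓ → 32
order_id=908: ✓ → 11
order_id=909: ✓ → 429
order_id=910: ✓ → 67
order_id=911: ✗
order_id=912: ✓ → 417
order_id=913: ✓ → 578
pending_sum = 531 + 281 + 452 + 409 + 146 + 385 + 32 + 11 + 429 + 67 + 417 + 578 = 3738

3738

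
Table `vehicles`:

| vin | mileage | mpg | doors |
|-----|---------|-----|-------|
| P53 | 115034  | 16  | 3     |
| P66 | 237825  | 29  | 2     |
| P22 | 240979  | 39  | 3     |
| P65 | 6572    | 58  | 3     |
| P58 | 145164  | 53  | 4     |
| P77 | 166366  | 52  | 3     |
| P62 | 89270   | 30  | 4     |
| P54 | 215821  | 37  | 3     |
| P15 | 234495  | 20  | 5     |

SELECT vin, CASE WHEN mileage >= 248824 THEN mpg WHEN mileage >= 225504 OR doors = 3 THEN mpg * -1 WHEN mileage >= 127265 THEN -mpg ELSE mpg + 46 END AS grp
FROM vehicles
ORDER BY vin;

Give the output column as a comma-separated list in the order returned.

vin=P15: mileage >= 225504 OR doors = 3 → -20
vin=P22: mileage >= 225504 OR doors = 3 → -39
vin=P53: mileage >= 225504 OR doors = 3 → -16
vin=P54: mileage >= 225504 OR doors = 3 → -37
vin=P58: mileage >= 127265 → -53
vin=P62: ELSE → 76
vin=P65: mileage >= 225504 OR doors = 3 → -58
vin=P66: mileage >= 225504 OR doors = 3 → -29
vin=P77: mileage >= 225504 OR doors = 3 → -52

-20, -39, -16, -37, -53, 76, -58, -29, -52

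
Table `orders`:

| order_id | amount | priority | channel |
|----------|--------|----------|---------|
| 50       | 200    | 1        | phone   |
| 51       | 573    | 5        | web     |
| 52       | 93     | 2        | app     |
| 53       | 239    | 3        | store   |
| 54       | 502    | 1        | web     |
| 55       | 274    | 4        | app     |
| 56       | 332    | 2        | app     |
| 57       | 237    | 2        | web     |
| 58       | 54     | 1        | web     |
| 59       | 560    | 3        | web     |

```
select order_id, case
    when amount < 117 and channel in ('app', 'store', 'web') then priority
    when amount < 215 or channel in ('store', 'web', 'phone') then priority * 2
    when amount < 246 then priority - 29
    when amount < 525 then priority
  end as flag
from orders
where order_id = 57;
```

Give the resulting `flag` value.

4

order_id = 57: amount=237, priority=2, channel=web.
amount < 117 and channel in ('app', 'store', 'web') → false
amount < 215 or channel in ('store', 'web', 'phone') → true → 4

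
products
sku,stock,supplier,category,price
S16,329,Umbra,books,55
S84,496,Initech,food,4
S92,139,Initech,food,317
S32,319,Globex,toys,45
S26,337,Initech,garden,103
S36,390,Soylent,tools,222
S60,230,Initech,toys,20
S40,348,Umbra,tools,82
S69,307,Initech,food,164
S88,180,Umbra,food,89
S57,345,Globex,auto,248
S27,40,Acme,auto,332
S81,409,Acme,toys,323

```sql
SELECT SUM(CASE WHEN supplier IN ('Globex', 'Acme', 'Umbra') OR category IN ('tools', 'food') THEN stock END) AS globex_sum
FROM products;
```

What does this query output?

sku=S16: ✓ → 329
sku=S84: ✓ → 496
sku=S92: ✓ → 139
sku=S32: ✓ → 319
sku=S26: ✗
sku=S36: ✓ → 390
sku=S60: ✗
sku=S40: ✓ → 348
sku=S69: ✓ → 307
sku=S88: ✓ → 180
sku=S57: ✓ → 345
sku=S27: ✓ → 40
sku=S81: ✓ → 409
globex_sum = 329 + 496 + 139 + 319 + 390 + 348 + 307 + 180 + 345 + 40 + 409 = 3302

3302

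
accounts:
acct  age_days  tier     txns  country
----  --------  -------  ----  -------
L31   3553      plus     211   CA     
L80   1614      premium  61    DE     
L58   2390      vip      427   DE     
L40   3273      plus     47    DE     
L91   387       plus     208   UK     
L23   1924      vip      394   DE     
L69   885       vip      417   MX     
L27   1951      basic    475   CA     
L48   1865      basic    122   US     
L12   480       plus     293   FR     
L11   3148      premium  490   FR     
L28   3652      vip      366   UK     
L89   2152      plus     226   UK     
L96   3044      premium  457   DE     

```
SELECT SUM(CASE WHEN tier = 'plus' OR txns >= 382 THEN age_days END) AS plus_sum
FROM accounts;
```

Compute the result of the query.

acct=L31: ✓ → 3553
acct=L80: ✗
acct=L58: ✓ → 2390
acct=L40: ✓ → 3273
acct=L91: ✓ → 387
acct=L23: ✓ → 1924
acct=L69: ✓ → 885
acct=L27: ✓ → 1951
acct=L48: ✗
acct=L12: ✓ → 480
acct=L11: ✓ → 3148
acct=L28: ✗
acct=L89: ✓ → 2152
acct=L96: ✓ → 3044
plus_sum = 3553 + 2390 + 3273 + 387 + 1924 + 885 + 1951 + 480 + 3148 + 2152 + 3044 = 23187

23187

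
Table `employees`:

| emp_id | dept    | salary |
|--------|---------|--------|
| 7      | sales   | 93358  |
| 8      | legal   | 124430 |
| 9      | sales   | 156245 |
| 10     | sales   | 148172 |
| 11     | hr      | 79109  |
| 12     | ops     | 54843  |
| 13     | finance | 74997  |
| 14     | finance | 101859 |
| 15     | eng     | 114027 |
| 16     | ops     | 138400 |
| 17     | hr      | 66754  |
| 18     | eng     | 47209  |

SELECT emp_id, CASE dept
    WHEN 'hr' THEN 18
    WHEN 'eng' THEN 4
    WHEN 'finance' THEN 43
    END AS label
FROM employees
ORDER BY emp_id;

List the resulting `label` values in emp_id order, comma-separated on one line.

NULL, NULL, NULL, NULL, 18, NULL, 43, 43, 4, NULL, 18, 4

emp_id=7: (no match → NULL) → NULL
emp_id=8: (no match → NULL) → NULL
emp_id=9: (no match → NULL) → NULL
emp_id=10: (no match → NULL) → NULL
emp_id=11: dept='hr' → 18
emp_id=12: (no match → NULL) → NULL
emp_id=13: dept='finance' → 43
emp_id=14: dept='finance' → 43
emp_id=15: dept='eng' → 4
emp_id=16: (no match → NULL) → NULL
emp_id=17: dept='hr' → 18
emp_id=18: dept='eng' → 4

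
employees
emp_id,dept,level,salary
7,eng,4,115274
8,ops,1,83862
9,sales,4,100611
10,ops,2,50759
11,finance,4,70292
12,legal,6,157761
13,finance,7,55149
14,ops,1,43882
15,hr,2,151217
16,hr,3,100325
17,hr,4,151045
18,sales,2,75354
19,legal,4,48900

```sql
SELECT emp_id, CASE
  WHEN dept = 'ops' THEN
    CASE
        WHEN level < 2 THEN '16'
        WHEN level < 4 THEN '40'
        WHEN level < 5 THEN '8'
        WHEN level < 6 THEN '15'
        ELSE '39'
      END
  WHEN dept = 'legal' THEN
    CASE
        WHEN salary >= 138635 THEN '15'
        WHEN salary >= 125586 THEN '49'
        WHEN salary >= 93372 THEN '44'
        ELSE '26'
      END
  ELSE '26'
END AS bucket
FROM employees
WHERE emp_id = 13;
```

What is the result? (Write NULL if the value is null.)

emp_id = 13: dept=finance, level=7, salary=55149.
dept='finance' → outer ELSE → 26

26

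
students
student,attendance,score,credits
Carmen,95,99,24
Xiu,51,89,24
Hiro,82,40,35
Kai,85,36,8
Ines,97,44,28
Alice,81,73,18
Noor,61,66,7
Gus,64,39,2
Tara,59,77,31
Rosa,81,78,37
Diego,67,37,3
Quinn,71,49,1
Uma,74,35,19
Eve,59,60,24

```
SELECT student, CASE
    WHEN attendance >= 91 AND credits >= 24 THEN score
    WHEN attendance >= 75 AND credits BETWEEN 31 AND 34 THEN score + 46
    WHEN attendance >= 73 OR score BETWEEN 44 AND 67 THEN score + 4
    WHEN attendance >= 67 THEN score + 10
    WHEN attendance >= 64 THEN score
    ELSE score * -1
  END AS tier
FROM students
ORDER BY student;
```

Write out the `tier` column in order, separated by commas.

student=Alice: attendance >= 73 OR score BETWEEN 44 AND 67 → 77
student=Carmen: attendance >= 91 AND credits >= 24 → 99
student=Diego: attendance >= 67 → 47
student=Eve: attendance >= 73 OR score BETWEEN 44 AND 67 → 64
student=Gus: attendance >= 64 → 39
student=Hiro: attendance >= 73 OR score BETWEEN 44 AND 67 → 44
student=Ines: attendance >= 91 AND credits >= 24 → 44
student=Kai: attendance >= 73 OR score BETWEEN 44 AND 67 → 40
student=Noor: attendance >= 73 OR score BETWEEN 44 AND 67 → 70
student=Quinn: attendance >= 73 OR score BETWEEN 44 AND 67 → 53
student=Rosa: attendance >= 73 OR score BETWEEN 44 AND 67 → 82
student=Tara: ELSE → -77
student=Uma: attendance >= 73 OR score BETWEEN 44 AND 67 → 39
student=Xiu: ELSE → -89

77, 99, 47, 64, 39, 44, 44, 40, 70, 53, 82, -77, 39, -89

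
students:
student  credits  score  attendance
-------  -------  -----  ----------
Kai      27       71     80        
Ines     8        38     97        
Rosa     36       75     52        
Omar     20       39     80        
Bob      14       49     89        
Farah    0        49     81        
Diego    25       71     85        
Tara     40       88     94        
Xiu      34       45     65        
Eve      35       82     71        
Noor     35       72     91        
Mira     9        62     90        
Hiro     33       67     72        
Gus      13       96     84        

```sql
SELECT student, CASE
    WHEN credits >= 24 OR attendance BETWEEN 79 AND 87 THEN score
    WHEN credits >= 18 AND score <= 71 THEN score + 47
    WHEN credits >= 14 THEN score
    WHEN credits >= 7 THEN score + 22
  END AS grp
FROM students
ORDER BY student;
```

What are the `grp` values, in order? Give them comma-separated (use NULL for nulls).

student=Bob: credits >= 14 → 49
student=Diego: credits >= 24 OR attendance BETWEEN 79 AND 87 → 71
student=Eve: credits >= 24 OR attendance BETWEEN 79 AND 87 → 82
student=Farah: credits >= 24 OR attendance BETWEEN 79 AND 87 → 49
student=Gus: credits >= 24 OR attendance BETWEEN 79 AND 87 → 96
student=Hiro: credits >= 24 OR attendance BETWEEN 79 AND 87 → 67
student=Ines: credits >= 7 → 60
student=Kai: credits >= 24 OR attendance BETWEEN 79 AND 87 → 71
student=Mira: credits >= 7 → 84
student=Noor: credits >= 24 OR attendance BETWEEN 79 AND 87 → 72
student=Omar: credits >= 24 OR attendance BETWEEN 79 AND 87 → 39
student=Rosa: credits >= 24 OR attendance BETWEEN 79 AND 87 → 75
student=Tara: credits >= 24 OR attendance BETWEEN 79 AND 87 → 88
student=Xiu: credits >= 24 OR attendance BETWEEN 79 AND 87 → 45

49, 71, 82, 49, 96, 67, 60, 71, 84, 72, 39, 75, 88, 45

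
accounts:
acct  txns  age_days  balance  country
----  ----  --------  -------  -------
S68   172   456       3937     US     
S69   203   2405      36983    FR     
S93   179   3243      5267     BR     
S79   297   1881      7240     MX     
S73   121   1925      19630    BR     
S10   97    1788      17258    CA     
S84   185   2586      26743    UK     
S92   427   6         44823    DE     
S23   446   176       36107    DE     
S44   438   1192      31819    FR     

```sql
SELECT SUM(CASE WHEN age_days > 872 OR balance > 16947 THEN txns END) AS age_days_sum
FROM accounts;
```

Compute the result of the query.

2393

acct=S68: ✗
acct=S69: ✓ → 203
acct=S93: ✓ → 179
acct=S79: ✓ → 297
acct=S73: ✓ → 121
acct=S10: ✓ → 97
acct=S84: ✓ → 185
acct=S92: ✓ → 427
acct=S23: ✓ → 446
acct=S44: ✓ → 438
age_days_sum = 203 + 179 + 297 + 121 + 97 + 185 + 427 + 446 + 438 = 2393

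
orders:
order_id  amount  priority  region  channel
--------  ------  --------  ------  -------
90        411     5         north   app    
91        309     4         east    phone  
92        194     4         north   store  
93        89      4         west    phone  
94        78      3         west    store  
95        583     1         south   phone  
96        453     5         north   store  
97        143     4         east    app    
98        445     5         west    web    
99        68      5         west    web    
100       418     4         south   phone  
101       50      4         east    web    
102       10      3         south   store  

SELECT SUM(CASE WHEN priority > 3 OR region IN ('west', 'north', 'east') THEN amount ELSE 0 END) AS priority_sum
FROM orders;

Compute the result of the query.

order_id=90: ✓ → 411
order_id=91: ✓ → 309
order_id=92: ✓ → 194
order_id=93: ✓ → 89
order_id=94: ✓ → 78
order_id=95: ✗
order_id=96: ✓ → 453
order_id=97: ✓ → 143
order_id=98: ✓ → 445
order_id=99: ✓ → 68
order_id=100: ✓ → 418
order_id=101: ✓ → 50
order_id=102: ✗
priority_sum = 411 + 309 + 194 + 89 + 78 + 453 + 143 + 445 + 68 + 418 + 50 = 2658

2658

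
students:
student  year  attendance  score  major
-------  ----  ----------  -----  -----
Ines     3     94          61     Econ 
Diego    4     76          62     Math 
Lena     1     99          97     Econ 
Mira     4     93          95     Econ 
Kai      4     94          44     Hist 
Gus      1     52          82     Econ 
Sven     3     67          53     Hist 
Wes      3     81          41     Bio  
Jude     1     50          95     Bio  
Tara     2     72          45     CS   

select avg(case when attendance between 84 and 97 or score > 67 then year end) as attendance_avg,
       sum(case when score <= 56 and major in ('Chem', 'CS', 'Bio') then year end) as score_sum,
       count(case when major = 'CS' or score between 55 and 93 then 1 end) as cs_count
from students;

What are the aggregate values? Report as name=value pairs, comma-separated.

attendance_avg=2.3333333333, score_sum=5, cs_count=4

[attendance_avg: attendance between 84 and 97 or score > 67]
student=Ines: ✓ → 3
student=Diego: ✗
student=Lena: ✓ → 1
student=Mira: ✓ → 4
student=Kai: ✓ → 4
student=Gus: ✓ → 1
student=Sven: ✗
student=Wes: ✗
student=Jude: ✓ → 1
student=Tara: ✗
attendance_avg = (3 + 1 + 4 + 4 + 1 + 1) / 6 = 2.3333333333
—
[score_sum: score <= 56 and major in ('Chem', 'CS', 'Bio')]
student=Ines: ✗
student=Diego: ✗
student=Lena: ✗
student=Mira: ✗
student=Kai: ✗
student=Gus: ✗
student=Sven: ✗
student=Wes: ✓ → 3
student=Jude: ✗
student=Tara: ✓ → 2
score_sum = 3 + 2 = 5
—
[cs_count: major = 'CS' or score between 55 and 93]
student=Ines: ✓ → 1
student=Diego: ✓ → 1
student=Lena: ✗
student=Mira: ✗
student=Kai: ✗
student=Gus: ✓ → 1
student=Sven: ✗
student=Wes: ✗
student=Jude: ✗
student=Tara: ✓ → 1
cs_count = COUNT(1, 1, 1, 1) = 4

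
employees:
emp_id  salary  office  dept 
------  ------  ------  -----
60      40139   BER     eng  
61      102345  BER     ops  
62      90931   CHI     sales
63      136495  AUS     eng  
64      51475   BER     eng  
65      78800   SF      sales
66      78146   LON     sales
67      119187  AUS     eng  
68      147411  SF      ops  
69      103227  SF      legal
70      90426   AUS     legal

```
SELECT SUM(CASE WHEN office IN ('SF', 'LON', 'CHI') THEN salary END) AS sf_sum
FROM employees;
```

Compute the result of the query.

498515

emp_id=60: ✗
emp_id=61: ✗
emp_id=62: ✓ → 90931
emp_id=63: ✗
emp_id=64: ✗
emp_id=65: ✓ → 78800
emp_id=66: ✓ → 78146
emp_id=67: ✗
emp_id=68: ✓ → 147411
emp_id=69: ✓ → 103227
emp_id=70: ✗
sf_sum = 90931 + 78800 + 78146 + 147411 + 103227 = 498515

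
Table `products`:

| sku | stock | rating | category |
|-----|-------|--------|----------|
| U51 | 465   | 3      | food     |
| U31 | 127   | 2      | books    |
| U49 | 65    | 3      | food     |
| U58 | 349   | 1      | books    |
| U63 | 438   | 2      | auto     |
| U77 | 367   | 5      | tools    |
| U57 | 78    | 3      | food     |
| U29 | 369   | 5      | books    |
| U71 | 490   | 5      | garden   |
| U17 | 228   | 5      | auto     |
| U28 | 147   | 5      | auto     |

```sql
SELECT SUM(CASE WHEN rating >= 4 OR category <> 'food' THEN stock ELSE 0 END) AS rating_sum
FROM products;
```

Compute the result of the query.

2515

sku=U51: ✗
sku=U31: ✓ → 127
sku=U49: ✗
sku=U58: ✓ → 349
sku=U63: ✓ → 438
sku=U77: ✓ → 367
sku=U57: ✗
sku=U29: ✓ → 369
sku=U71: ✓ → 490
sku=U17: ✓ → 228
sku=U28: ✓ → 147
rating_sum = 127 + 349 + 438 + 367 + 369 + 490 + 228 + 147 = 2515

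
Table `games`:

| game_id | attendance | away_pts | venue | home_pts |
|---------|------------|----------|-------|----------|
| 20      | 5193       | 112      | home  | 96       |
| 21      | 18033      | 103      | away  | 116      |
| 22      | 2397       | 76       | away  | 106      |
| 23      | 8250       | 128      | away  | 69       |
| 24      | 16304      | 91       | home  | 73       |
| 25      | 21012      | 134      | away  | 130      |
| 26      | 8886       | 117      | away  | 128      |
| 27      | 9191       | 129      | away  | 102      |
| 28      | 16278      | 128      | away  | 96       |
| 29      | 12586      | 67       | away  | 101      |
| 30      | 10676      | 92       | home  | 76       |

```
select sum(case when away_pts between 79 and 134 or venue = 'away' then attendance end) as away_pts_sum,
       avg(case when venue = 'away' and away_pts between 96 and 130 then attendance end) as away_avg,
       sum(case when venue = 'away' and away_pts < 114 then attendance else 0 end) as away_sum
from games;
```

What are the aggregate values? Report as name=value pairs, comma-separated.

away_pts_sum=128806, away_avg=12127.6, away_sum=33016

[away_pts_sum: away_pts between 79 and 134 or venue = 'away']
game_id=20: ✓ → 5193
game_id=21: ✓ → 18033
game_id=22: ✓ → 2397
game_id=23: ✓ → 8250
game_id=24: ✓ → 16304
game_id=25: ✓ → 21012
game_id=26: ✓ → 8886
game_id=27: ✓ → 9191
game_id=28: ✓ → 16278
game_id=29: ✓ → 12586
game_id=30: ✓ → 10676
away_pts_sum = 5193 + 18033 + 2397 + 8250 + 16304 + 21012 + 8886 + 9191 + 16278 + 12586 + 10676 = 128806
—
[away_avg: venue = 'away' and away_pts between 96 and 130]
game_id=20: ✗
game_id=21: ✓ → 18033
game_id=22: ✗
game_id=23: ✓ → 8250
game_id=24: ✗
game_id=25: ✗
game_id=26: ✓ → 8886
game_id=27: ✓ → 9191
game_id=28: ✓ → 16278
game_id=29: ✗
game_id=30: ✗
away_avg = (18033 + 8250 + 8886 + 9191 + 16278) / 5 = 12127.6
—
[away_sum: venue = 'away' and away_pts < 114]
game_id=20: ✗
game_id=21: ✓ → 18033
game_id=22: ✓ → 2397
game_id=23: ✗
game_id=24: ✗
game_id=25: ✗
game_id=26: ✗
game_id=27: ✗
game_id=28: ✗
game_id=29: ✓ → 12586
game_id=30: ✗
away_sum = 18033 + 2397 + 12586 = 33016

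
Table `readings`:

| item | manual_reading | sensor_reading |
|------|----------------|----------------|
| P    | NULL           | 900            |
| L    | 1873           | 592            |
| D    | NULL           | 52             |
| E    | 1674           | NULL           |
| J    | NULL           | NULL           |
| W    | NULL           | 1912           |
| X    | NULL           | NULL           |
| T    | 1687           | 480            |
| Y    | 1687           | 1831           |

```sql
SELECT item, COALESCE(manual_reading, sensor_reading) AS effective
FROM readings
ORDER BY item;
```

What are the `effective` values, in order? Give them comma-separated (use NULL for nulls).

item=D: manual_reading=NULL, sensor_reading=52 → 52
item=E: manual_reading=1674 → 1674
item=J: manual_reading=NULL, sensor_reading=NULL (all NULL) → NULL
item=L: manual_reading=1873 → 1873
item=P: manual_reading=NULL, sensor_reading=900 → 900
item=T: manual_reading=1687 → 1687
item=W: manual_reading=NULL, sensor_reading=1912 → 1912
item=X: manual_reading=NULL, sensor_reading=NULL (all NULL) → NULL
item=Y: manual_reading=1687 → 1687

52, 1674, NULL, 1873, 900, 1687, 1912, NULL, 1687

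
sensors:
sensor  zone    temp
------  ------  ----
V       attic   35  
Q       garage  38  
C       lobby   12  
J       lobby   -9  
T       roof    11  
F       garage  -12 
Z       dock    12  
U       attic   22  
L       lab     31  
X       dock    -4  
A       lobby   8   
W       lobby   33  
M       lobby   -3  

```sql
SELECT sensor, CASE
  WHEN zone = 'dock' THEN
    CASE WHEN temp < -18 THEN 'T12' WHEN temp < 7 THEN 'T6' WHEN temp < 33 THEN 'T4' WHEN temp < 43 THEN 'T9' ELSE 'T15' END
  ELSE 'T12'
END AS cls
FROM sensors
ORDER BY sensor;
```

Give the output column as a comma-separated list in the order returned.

sensor=A: zone='lobby' → outer ELSE → T12
sensor=C: zone='lobby' → outer ELSE → T12
sensor=F: zone='garage' → outer ELSE → T12
sensor=J: zone='lobby' → outer ELSE → T12
sensor=L: zone='lab' → outer ELSE → T12
sensor=M: zone='lobby' → outer ELSE → T12
sensor=Q: zone='garage' → outer ELSE → T12
sensor=T: zone='roof' → outer ELSE → T12
sensor=U: zone='attic' → outer ELSE → T12
sensor=V: zone='attic' → outer ELSE → T12
sensor=W: zone='lobby' → outer ELSE → T12
sensor=X: zone='dock' → inner[temp < 7] → T6
sensor=Z: zone='dock' → inner[temp < 33] → T4

T12, T12, T12, T12, T12, T12, T12, T12, T12, T12, T12, T6, T4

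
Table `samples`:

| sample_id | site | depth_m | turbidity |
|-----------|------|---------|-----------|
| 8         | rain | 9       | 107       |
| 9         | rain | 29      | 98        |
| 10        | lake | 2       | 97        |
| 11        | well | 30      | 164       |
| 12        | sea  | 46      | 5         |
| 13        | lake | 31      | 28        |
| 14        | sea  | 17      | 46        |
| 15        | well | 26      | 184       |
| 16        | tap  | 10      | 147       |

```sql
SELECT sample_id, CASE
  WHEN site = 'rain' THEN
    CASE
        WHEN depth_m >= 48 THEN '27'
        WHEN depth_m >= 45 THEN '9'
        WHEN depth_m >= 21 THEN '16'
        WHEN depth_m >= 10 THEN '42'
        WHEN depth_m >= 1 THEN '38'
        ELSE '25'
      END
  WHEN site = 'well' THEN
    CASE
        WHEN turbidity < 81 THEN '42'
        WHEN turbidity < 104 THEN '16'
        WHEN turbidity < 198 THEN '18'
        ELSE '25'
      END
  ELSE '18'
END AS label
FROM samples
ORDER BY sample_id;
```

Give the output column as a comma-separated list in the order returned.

38, 16, 18, 18, 18, 18, 18, 18, 18

sample_id=8: site='rain' → inner[depth_m >= 1] → 38
sample_id=9: site='rain' → inner[depth_m >= 21] → 16
sample_id=10: site='lake' → outer ELSE → 18
sample_id=11: site='well' → inner[turbidity < 198] → 18
sample_id=12: site='sea' → outer ELSE → 18
sample_id=13: site='lake' → outer ELSE → 18
sample_id=14: site='sea' → outer ELSE → 18
sample_id=15: site='well' → inner[turbidity < 198] → 18
sample_id=16: site='tap' → outer ELSE → 18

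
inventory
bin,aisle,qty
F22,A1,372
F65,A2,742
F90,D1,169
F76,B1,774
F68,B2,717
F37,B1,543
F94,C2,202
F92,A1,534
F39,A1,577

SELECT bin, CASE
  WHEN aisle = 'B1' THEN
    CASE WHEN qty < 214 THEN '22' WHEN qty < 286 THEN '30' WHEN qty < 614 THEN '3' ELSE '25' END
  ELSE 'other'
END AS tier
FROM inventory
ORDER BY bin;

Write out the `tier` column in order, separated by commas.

other, 3, other, other, other, 25, other, other, other

bin=F22: aisle='A1' → outer ELSE → other
bin=F37: aisle='B1' → inner[qty < 614] → 3
bin=F39: aisle='A1' → outer ELSE → other
bin=F65: aisle='A2' → outer ELSE → other
bin=F68: aisle='B2' → outer ELSE → other
bin=F76: aisle='B1' → inner[ELSE] → 25
bin=F90: aisle='D1' → outer ELSE → other
bin=F92: aisle='A1' → outer ELSE → other
bin=F94: aisle='C2' → outer ELSE → other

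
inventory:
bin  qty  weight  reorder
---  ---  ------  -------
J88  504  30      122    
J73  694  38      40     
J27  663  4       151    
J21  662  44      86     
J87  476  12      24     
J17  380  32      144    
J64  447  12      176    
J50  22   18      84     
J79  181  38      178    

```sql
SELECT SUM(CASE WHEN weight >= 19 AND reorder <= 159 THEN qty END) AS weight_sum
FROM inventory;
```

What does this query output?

2240

bin=J88: ✓ → 504
bin=J73: ✓ → 694
bin=J27: ✗
bin=J21: ✓ → 662
bin=J87: ✗
bin=J17: ✓ → 380
bin=J64: ✗
bin=J50: ✗
bin=J79: ✗
weight_sum = 504 + 694 + 662 + 380 = 2240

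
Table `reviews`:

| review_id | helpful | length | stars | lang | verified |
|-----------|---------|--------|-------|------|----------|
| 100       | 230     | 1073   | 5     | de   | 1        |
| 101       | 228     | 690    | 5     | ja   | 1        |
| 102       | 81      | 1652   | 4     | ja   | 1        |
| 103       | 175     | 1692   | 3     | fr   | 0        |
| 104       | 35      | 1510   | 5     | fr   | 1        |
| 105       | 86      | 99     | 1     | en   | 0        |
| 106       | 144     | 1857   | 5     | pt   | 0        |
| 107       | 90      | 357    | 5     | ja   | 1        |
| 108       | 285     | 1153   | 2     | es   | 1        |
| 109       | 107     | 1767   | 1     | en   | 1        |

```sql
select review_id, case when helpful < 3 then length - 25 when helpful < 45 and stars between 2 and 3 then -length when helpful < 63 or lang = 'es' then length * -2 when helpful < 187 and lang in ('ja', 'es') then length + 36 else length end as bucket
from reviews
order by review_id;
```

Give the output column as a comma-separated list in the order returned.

1073, 690, 1688, 1692, -3020, 99, 1857, 393, -2306, 1767

review_id=100: ELSE → 1073
review_id=101: ELSE → 690
review_id=102: helpful < 187 and lang in ('ja', 'es') → 1688
review_id=103: ELSE → 1692
review_id=104: helpful < 63 or lang = 'es' → -3020
review_id=105: ELSE → 99
review_id=106: ELSE → 1857
review_id=107: helpful < 187 and lang in ('ja', 'es') → 393
review_id=108: helpful < 63 or lang = 'es' → -2306
review_id=109: ELSE → 1767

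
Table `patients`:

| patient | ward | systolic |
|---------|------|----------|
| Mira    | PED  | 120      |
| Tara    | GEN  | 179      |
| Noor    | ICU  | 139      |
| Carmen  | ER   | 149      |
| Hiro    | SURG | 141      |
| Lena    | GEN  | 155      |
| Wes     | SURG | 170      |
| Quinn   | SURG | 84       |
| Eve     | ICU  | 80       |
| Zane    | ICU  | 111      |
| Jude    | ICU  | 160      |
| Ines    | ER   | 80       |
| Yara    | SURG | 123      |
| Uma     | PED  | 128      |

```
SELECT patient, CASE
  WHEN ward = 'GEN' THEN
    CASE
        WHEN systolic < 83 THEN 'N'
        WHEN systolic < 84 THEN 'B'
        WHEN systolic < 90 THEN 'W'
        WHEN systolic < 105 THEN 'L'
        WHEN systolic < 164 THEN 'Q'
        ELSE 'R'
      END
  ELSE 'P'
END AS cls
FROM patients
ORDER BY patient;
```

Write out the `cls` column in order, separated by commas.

P, P, P, P, P, Q, P, P, P, R, P, P, P, P

patient=Carmen: ward='ER' → outer ELSE → P
patient=Eve: ward='ICU' → outer ELSE → P
patient=Hiro: ward='SURG' → outer ELSE → P
patient=Ines: ward='ER' → outer ELSE → P
patient=Jude: ward='ICU' → outer ELSE → P
patient=Lena: ward='GEN' → inner[systolic < 164] → Q
patient=Mira: ward='PED' → outer ELSE → P
patient=Noor: ward='ICU' → outer ELSE → P
patient=Quinn: ward='SURG' → outer ELSE → P
patient=Tara: ward='GEN' → inner[ELSE] → R
patient=Uma: ward='PED' → outer ELSE → P
patient=Wes: ward='SURG' → outer ELSE → P
patient=Yara: ward='SURG' → outer ELSE → P
patient=Zane: ward='ICU' → outer ELSE → P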